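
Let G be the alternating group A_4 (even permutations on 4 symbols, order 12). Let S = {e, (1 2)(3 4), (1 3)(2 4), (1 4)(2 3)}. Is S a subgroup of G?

Yes

|S| = 4 divides |G| = 12, consistent with Lagrange.
S contains the identity, every element's inverse is in S, and S is closed under ∘: it is a subgroup.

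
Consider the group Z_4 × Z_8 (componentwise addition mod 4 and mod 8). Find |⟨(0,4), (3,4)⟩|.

8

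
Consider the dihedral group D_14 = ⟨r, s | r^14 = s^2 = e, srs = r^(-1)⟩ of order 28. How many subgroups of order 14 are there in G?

|G| = 28 and 14 | 28, so subgroups of order 14 are possible by Lagrange.
The subgroups of order 14 are: {e, r, r^2, r^3, r^4, r^5, r^6, r^7, r^8, r^9, r^10, r^11, r^12, r^13}; {e, r^2, r^4, r^6, r^8, r^10, r^12, s, r^2s, r^4s, r^6s, r^8s, r^10s, r^12s}; {e, r^2, r^4, r^6, r^8, r^10, r^12, rs, r^3s, r^5s, r^7s, r^9s, r^11s, r^13s}.
So G has 3 subgroups of order 14.

3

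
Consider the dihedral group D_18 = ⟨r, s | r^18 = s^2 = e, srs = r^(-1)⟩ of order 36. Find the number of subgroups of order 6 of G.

7

|G| = 36 and 6 | 36, so subgroups of order 6 are possible by Lagrange.
The subgroups of order 6 are: {e, r^6, r^12, r^4s, r^10s, r^16s}; {e, r^6, r^12, r^5s, r^11s, r^17s}; {e, r^6, r^12, s, r^6s, r^12s}; {e, r^6, r^12, rs, r^7s, r^13s}; … (7 in all).
So G has 7 subgroups of order 6.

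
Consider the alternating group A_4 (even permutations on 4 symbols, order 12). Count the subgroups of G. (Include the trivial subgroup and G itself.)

10

|G| = 12, so by Lagrange every subgroup order divides 12. Divisors: 1, 2, 3, 4, 6, 12.
Subgroups by order — order 1: 1; order 2: 3; order 3: 4; order 4: 1; order 6: 0; order 12: 1.
Total: 1 + 3 + 4 + 1 + 0 + 1 = 10.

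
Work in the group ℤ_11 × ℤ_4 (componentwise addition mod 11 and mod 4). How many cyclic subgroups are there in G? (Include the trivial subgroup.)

6

A cyclic subgroup of order d is generated by each of its φ(d) elements of order d, so the cyclic subgroups of order d number (#elements of order d)/φ(d).
Cyclic subgroups by order — order 1: 1; order 2: 1; order 4: 1; order 11: 1; order 22: 1; order 44: 1.
Total: 6.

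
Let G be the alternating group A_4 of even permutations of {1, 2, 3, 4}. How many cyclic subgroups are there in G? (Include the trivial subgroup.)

8

Group the elements of G by the cyclic subgroup they generate; each cyclic subgroup of order d accounts for φ(d) elements.
Cyclic subgroups by order — order 1: 1; order 2: 3; order 3: 4.
Total: 8.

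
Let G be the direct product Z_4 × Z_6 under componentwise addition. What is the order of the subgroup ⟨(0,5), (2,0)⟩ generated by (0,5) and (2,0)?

|⟨(0,5)⟩| = 6 and |⟨(2,0)⟩| = 2, so |H| is a multiple of lcm(6, 2) = 6 and divides |G| = 24.
Closing under the operation: H = {(0,0), (0,1), (0,2), (0,3), (0,4), (0,5), (2,0), (2,1), (2,2), (2,3), (2,4), (2,5)}, so |H| = 12.

12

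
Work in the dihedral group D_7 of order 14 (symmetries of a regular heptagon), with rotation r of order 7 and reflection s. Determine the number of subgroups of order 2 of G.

7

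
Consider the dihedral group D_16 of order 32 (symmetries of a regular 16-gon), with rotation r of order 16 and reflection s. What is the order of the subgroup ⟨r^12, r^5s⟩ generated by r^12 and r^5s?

|⟨r^12⟩| = 4 and |⟨r^5s⟩| = 2, so |H| is a multiple of lcm(4, 2) = 4 and divides |G| = 32.
Closing under the operation: H = {e, r^4, r^8, r^12, rs, r^5s, r^9s, r^13s}, so |H| = 8.

8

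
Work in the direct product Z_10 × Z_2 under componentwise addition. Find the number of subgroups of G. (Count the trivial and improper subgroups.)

10

|G| = 20, so by Lagrange every subgroup order divides 20. Divisors: 1, 2, 4, 5, 10, 20.
Subgroups by order — order 1: 1; order 2: 3; order 4: 1; order 5: 1; order 10: 3; order 20: 1.
Total: 1 + 3 + 1 + 1 + 3 + 1 = 10.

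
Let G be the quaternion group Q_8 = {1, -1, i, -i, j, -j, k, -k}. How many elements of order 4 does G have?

6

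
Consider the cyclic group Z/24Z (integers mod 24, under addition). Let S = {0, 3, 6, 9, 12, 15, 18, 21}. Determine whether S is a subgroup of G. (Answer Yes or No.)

Yes

|S| = 8 divides |G| = 24, consistent with Lagrange.
S contains the identity, every element's inverse is in S, and S is closed under +: it is a subgroup.
In fact S = ⟨3⟩.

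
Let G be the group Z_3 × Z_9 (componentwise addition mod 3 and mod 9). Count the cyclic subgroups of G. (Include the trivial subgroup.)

Each element a generates a cyclic subgroup ⟨a⟩; distinct elements may generate the same one (a cyclic group of order d has φ(d) generators).
Cyclic subgroups by order — order 1: 1; order 3: 4; order 9: 3.
Total: 8.

8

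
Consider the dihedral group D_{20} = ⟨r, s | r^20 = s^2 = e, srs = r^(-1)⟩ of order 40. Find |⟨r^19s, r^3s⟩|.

10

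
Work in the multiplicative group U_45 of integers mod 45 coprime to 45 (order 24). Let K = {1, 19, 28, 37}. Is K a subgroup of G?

Yes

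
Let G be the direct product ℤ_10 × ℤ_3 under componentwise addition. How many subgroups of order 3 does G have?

|G| = 30 and 3 | 30, so subgroups of order 3 are possible by Lagrange.
The subgroups of order 3 are: {(0,0), (0,1), (0,2)}.
So G has 1 subgroup of order 3.

1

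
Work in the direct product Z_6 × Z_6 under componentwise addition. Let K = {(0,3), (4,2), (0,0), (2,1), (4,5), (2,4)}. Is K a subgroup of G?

|K| = 6 divides |G| = 36, consistent with Lagrange.
K contains the identity, every element's inverse is in K, and K is closed under +: it is a subgroup.
In fact K = ⟨(4,5)⟩.

Yes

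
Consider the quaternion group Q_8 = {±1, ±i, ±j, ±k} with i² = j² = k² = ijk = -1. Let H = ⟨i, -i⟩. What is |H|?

4

|⟨i⟩| = 4 and |⟨-i⟩| = 4, so |H| is a multiple of lcm(4, 4) = 4 and divides |G| = 8.
Closing under the operation: H = {1, -1, i, -i}, so |H| = 4.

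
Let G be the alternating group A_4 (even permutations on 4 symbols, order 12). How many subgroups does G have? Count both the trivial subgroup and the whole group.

10

|G| = 12, so by Lagrange every subgroup order divides 12. Divisors: 1, 2, 3, 4, 6, 12.
Subgroups by order — order 1: 1; order 2: 3; order 3: 4; order 4: 1; order 6: 0; order 12: 1.
Total: 1 + 3 + 4 + 1 + 0 + 1 = 10.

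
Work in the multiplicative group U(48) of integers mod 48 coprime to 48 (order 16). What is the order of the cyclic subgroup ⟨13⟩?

4

Compute successive powers of 13 mod 48: 13, 25, 37, 1; 13^4 ≡ 1 (mod 48).
So |⟨13⟩| = 4.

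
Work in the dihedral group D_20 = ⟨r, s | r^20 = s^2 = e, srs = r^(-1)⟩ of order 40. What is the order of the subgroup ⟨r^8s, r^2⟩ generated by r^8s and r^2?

20

|⟨r^8s⟩| = 2 and |⟨r^2⟩| = 10, so |H| is a multiple of lcm(2, 10) = 10 and divides |G| = 40.
Closing under the operation: H = {e, r^2, r^4, r^6, r^8, r^10, r^12, r^14, r^16, r^18, s, r^2s, r^4s, r^6s, r^8s, r^10s, r^12s, r^14s, r^16s, r^18s}, so |H| = 20.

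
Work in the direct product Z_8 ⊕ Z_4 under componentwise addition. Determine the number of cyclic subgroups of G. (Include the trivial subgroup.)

Each element a generates a cyclic subgroup ⟨a⟩; distinct elements may generate the same one (a cyclic group of order d has φ(d) generators).
Cyclic subgroups by order — order 1: 1; order 2: 3; order 4: 6; order 8: 4.
Total: 14.

14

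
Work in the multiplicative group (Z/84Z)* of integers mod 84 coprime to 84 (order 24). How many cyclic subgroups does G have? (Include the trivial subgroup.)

16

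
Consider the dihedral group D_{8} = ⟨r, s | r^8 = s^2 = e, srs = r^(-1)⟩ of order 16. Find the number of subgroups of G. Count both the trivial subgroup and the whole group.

19

|G| = 16, so by Lagrange every subgroup order divides 16. Divisors: 1, 2, 4, 8, 16.
Subgroups by order — order 1: 1; order 2: 9; order 4: 5; order 8: 3; order 16: 1.
Total: 1 + 9 + 5 + 3 + 1 = 19.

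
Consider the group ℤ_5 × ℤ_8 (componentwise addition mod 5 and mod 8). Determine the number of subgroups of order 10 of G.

|G| = 40 and 10 | 40, so subgroups of order 10 are possible by Lagrange.
The subgroups of order 10 are: {(0,0), (0,4), (1,0), (1,4), (2,0), (2,4), (3,0), (3,4), (4,0), (4,4)}.
So G has 1 subgroup of order 10.

1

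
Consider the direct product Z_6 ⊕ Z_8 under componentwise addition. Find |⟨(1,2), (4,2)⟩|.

24

|⟨(1,2)⟩| = 12 and |⟨(4,2)⟩| = 12, so |H| is a multiple of lcm(12, 12) = 12 and divides |G| = 48.
Closing under the operation: H = {(0,0), (0,2), (0,4), (0,6), (1,0), (1,2), (1,4), (1,6), (2,0), (2,2), (2,4), (2,6), (3,0), (3,2), (3,4), (3,6), (4,0), (4,2), (4,4), (4,6), (5,0), (5,2), (5,4), (5,6)}, so |H| = 24.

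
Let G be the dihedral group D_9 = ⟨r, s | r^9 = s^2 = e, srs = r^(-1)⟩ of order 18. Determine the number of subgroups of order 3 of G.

|G| = 18 and 3 | 18, so subgroups of order 3 are possible by Lagrange.
The subgroups of order 3 are: {e, r^3, r^6}.
So G has 1 subgroup of order 3.

1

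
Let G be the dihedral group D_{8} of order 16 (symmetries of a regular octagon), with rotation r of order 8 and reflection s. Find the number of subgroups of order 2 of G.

9

|G| = 16 and 2 | 16, so subgroups of order 2 are possible by Lagrange.
The subgroups of order 2 are: {e, r^2s}; {e, r^3s}; {e, r^4}; {e, r^4s}; … (9 in all).
So G has 9 subgroups of order 2.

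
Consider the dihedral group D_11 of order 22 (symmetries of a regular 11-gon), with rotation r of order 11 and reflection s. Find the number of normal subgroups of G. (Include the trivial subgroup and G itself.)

G has 14 subgroups. Checking conjugation-invariance by order — order 1: 1/1 normal; order 2: 0/11 normal; order 11: 1/1 normal; order 22: 1/1 normal.
Total normal subgroups: 3.

3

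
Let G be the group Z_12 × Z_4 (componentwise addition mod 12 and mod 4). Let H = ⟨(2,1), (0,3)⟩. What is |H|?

24

|⟨(2,1)⟩| = 12 and |⟨(0,3)⟩| = 4, so |H| is a multiple of lcm(12, 4) = 12 and divides |G| = 48.
Closing under the operation: H = {(0,0), (0,1), (0,2), (0,3), (2,0), (2,1), (2,2), (2,3), (4,0), (4,1), (4,2), (4,3), (6,0), (6,1), (6,2), (6,3), (8,0), (8,1), (8,2), (8,3), (10,0), (10,1), (10,2), (10,3)}, so |H| = 24.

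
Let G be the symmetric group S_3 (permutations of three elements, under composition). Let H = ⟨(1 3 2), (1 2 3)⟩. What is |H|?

3

|⟨(1 3 2)⟩| = 3 and |⟨(1 2 3)⟩| = 3, so |H| is a multiple of lcm(3, 3) = 3 and divides |G| = 6.
Closing under the operation: H = {e, (1 2 3), (1 3 2)}, so |H| = 3.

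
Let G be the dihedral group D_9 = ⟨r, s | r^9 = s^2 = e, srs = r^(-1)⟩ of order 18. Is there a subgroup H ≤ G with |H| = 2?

Yes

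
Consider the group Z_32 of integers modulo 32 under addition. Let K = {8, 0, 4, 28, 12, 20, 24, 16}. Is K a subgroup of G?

Yes

|K| = 8 divides |G| = 32, consistent with Lagrange.
K contains the identity, every element's inverse is in K, and K is closed under +: it is a subgroup.
In fact K = ⟨4⟩.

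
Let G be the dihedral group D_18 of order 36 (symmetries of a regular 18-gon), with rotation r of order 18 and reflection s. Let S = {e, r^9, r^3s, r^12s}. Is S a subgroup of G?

Yes

|S| = 4 divides |G| = 36, consistent with Lagrange.
S contains the identity, every element's inverse is in S, and S is closed under ·: it is a subgroup.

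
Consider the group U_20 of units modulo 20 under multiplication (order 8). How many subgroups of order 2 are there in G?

3

|G| = 8 and 2 | 8, so subgroups of order 2 are possible by Lagrange.
The subgroups of order 2 are: {1, 11}; {1, 19}; {1, 9}.
So G has 3 subgroups of order 2.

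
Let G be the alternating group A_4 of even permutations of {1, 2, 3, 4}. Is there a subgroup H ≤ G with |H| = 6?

6 | 12, so Lagrange does not rule it out; but checking all subgroups of G, none has order 6.
(A_4 is the standard example that the converse of Lagrange fails.)

No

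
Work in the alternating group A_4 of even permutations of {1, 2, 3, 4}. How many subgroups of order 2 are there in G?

|G| = 12 and 2 | 12, so subgroups of order 2 are possible by Lagrange.
The subgroups of order 2 are: {e, (1 2)(3 4)}; {e, (1 3)(2 4)}; {e, (1 4)(2 3)}.
So G has 3 subgroups of order 2.

3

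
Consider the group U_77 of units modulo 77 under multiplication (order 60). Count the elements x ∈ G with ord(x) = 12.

0

No element of G has order 12 (even though 12 | 60).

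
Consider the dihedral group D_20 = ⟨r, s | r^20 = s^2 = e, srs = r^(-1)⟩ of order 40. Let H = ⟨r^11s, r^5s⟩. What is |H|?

20

|⟨r^11s⟩| = 2 and |⟨r^5s⟩| = 2, so |H| is a multiple of lcm(2, 2) = 2 and divides |G| = 40.
Closing under the operation: H = {e, r^2, r^4, r^6, r^8, r^10, r^12, r^14, r^16, r^18, rs, r^3s, r^5s, r^7s, r^9s, r^11s, r^13s, r^15s, r^17s, r^19s}, so |H| = 20.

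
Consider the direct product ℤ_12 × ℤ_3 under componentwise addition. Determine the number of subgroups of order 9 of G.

1

|G| = 36 and 9 | 36, so subgroups of order 9 are possible by Lagrange.
The subgroups of order 9 are: {(0,0), (0,1), (0,2), (4,0), (4,1), (4,2), (8,0), (8,1), (8,2)}.
So G has 1 subgroup of order 9.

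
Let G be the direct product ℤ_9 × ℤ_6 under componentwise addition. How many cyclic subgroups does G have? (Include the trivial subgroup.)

16

A cyclic subgroup of order d is generated by each of its φ(d) elements of order d, so the cyclic subgroups of order d number (#elements of order d)/φ(d).
Cyclic subgroups by order — order 1: 1; order 2: 1; order 3: 4; order 6: 4; order 9: 3; order 18: 3.
Total: 16.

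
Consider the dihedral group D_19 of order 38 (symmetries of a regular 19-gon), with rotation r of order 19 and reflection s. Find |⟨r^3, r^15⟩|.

|⟨r^3⟩| = 19 and |⟨r^15⟩| = 19, so |H| is a multiple of lcm(19, 19) = 19 and divides |G| = 38.
Closing under the operation: H = {e, r, r^2, r^3, r^4, r^5, r^6, r^7, r^8, r^9, r^10, r^11, r^12, r^13, r^14, r^15, r^16, r^17, r^18}, so |H| = 19.

19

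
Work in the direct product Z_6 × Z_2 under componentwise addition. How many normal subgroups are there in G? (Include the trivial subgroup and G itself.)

10

G is abelian, so every subgroup is normal.
G has 10 subgroups in total, hence 10 normal subgroups.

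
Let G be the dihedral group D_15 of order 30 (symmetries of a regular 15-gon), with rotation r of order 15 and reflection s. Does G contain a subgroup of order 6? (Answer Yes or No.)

6 | 30. A subgroup of order 6 is {e, r^5, r^10, s, r^5s, r^10s}.

Yes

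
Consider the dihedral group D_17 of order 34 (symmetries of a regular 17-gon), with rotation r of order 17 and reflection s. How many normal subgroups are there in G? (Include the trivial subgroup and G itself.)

G has 20 subgroups. Checking conjugation-invariance by order — order 1: 1/1 normal; order 2: 0/17 normal; order 17: 1/1 normal; order 34: 1/1 normal.
Total normal subgroups: 3.

3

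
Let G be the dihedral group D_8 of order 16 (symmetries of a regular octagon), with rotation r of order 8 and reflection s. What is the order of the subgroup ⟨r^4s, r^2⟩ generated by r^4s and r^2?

8

|⟨r^4s⟩| = 2 and |⟨r^2⟩| = 4, so |H| is a multiple of lcm(2, 4) = 4 and divides |G| = 16.
Closing under the operation: H = {e, r^2, r^4, r^6, s, r^2s, r^4s, r^6s}, so |H| = 8.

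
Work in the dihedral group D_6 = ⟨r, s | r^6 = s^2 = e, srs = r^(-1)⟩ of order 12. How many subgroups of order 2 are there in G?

7

|G| = 12 and 2 | 12, so subgroups of order 2 are possible by Lagrange.
The subgroups of order 2 are: {e, r^2s}; {e, r^3}; {e, r^3s}; {e, r^4s}; … (7 in all).
So G has 7 subgroups of order 2.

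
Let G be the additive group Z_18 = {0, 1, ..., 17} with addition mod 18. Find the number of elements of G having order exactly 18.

6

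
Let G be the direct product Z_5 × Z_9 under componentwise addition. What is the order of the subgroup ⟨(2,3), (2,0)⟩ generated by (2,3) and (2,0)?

|⟨(2,3)⟩| = 15 and |⟨(2,0)⟩| = 5, so |H| is a multiple of lcm(15, 5) = 15 and divides |G| = 45.
Closing under the operation: H = {(0,0), (0,3), (0,6), (1,0), (1,3), (1,6), (2,0), (2,3), (2,6), (3,0), (3,3), (3,6), (4,0), (4,3), (4,6)}, so |H| = 15.

15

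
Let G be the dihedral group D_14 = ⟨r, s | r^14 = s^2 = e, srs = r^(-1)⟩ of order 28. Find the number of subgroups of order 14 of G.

3

|G| = 28 and 14 | 28, so subgroups of order 14 are possible by Lagrange.
The subgroups of order 14 are: {e, r, r^2, r^3, r^4, r^5, r^6, r^7, r^8, r^9, r^10, r^11, r^12, r^13}; {e, r^2, r^4, r^6, r^8, r^10, r^12, s, r^2s, r^4s, r^6s, r^8s, r^10s, r^12s}; {e, r^2, r^4, r^6, r^8, r^10, r^12, rs, r^3s, r^5s, r^7s, r^9s, r^11s, r^13s}.
So G has 3 subgroups of order 14.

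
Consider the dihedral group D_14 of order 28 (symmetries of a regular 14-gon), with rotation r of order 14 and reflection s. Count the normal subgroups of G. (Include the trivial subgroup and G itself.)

G has 28 subgroups. Checking conjugation-invariance by order — order 1: 1/1 normal; order 2: 1/15 normal; order 4: 0/7 normal; order 7: 1/1 normal; order 14: 3/3 normal; order 28: 1/1 normal.
Total normal subgroups: 7.

7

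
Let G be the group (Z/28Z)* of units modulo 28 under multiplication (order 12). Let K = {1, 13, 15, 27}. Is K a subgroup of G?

Yes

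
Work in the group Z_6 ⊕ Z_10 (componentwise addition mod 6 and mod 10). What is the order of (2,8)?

15

The order of (2,8) in Z_6 × Z_10 is lcm(ord(2) in Z_6, ord(8) in Z_10).
ord(2) = 3 and ord(8) = 5, so |⟨(2,8)⟩| = lcm(3, 5) = 15.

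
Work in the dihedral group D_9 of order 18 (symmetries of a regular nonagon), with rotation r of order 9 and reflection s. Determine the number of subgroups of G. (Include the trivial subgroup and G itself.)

|G| = 18, so by Lagrange every subgroup order divides 18. Divisors: 1, 2, 3, 6, 9, 18.
Subgroups by order — order 1: 1; order 2: 9; order 3: 1; order 6: 3; order 9: 1; order 18: 1.
Total: 1 + 9 + 1 + 3 + 1 + 1 = 16.

16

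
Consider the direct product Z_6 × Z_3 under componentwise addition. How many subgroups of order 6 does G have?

4

|G| = 18 and 6 | 18, so subgroups of order 6 are possible by Lagrange.
The subgroups of order 6 are: {(0,0), (0,1), (0,2), (3,0), (3,1), (3,2)}; {(0,0), (1,0), (2,0), (3,0), (4,0), (5,0)}; {(0,0), (1,1), (2,2), (3,0), (4,1), (5,2)}; {(0,0), (1,2), (2,1), (3,0), (4,2), (5,1)}.
So G has 4 subgroups of order 6.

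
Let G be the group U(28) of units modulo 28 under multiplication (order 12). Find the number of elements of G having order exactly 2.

The elements of order 2 are: 13, 15, 27.
That's 3.

3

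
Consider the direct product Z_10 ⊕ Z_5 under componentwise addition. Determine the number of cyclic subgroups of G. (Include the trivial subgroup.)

Group the elements of G by the cyclic subgroup they generate; each cyclic subgroup of order d accounts for φ(d) elements.
Cyclic subgroups by order — order 1: 1; order 2: 1; order 5: 6; order 10: 6.
Total: 14.

14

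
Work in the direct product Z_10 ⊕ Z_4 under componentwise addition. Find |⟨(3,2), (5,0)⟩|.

|⟨(3,2)⟩| = 10 and |⟨(5,0)⟩| = 2, so |H| is a multiple of lcm(10, 2) = 10 and divides |G| = 40.
Closing under the operation: H = {(0,0), (0,2), (1,0), (1,2), (2,0), (2,2), (3,0), (3,2), (4,0), (4,2), (5,0), (5,2), (6,0), (6,2), (7,0), (7,2), (8,0), (8,2), (9,0), (9,2)}, so |H| = 20.

20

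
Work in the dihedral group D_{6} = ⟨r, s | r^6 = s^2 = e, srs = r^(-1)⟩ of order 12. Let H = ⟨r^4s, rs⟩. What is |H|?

4

|⟨r^4s⟩| = 2 and |⟨rs⟩| = 2, so |H| is a multiple of lcm(2, 2) = 2 and divides |G| = 12.
Closing under the operation: H = {e, r^3, rs, r^4s}, so |H| = 4.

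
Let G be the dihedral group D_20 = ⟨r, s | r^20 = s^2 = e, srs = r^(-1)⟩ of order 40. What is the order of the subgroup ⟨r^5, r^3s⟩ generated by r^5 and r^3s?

8

|⟨r^5⟩| = 4 and |⟨r^3s⟩| = 2, so |H| is a multiple of lcm(4, 2) = 4 and divides |G| = 40.
Closing under the operation: H = {e, r^5, r^10, r^15, r^3s, r^8s, r^13s, r^18s}, so |H| = 8.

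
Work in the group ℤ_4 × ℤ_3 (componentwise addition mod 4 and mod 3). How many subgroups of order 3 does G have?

1

|G| = 12 and 3 | 12, so subgroups of order 3 are possible by Lagrange.
The subgroups of order 3 are: {(0,0), (0,1), (0,2)}.
So G has 1 subgroup of order 3.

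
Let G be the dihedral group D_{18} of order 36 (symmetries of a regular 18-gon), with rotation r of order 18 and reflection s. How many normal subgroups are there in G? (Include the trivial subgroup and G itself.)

9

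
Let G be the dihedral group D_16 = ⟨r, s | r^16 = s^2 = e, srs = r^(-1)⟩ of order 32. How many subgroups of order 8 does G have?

5

|G| = 32 and 8 | 32, so subgroups of order 8 are possible by Lagrange.
The subgroups of order 8 are: {e, r^2, r^4, r^6, r^8, r^10, r^12, r^14}; {e, r^4, r^8, r^12, r^2s, r^6s, r^10s, r^14s}; {e, r^4, r^8, r^12, r^3s, r^7s, r^11s, r^15s}; {e, r^4, r^8, r^12, s, r^4s, r^8s, r^12s}; … (5 in all).
So G has 5 subgroups of order 8.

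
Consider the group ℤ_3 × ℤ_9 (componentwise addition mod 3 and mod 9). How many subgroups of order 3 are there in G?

|G| = 27 and 3 | 27, so subgroups of order 3 are possible by Lagrange.
The subgroups of order 3 are: {(0,0), (0,3), (0,6)}; {(0,0), (1,0), (2,0)}; {(0,0), (1,3), (2,6)}; {(0,0), (1,6), (2,3)}.
So G has 4 subgroups of order 3.

4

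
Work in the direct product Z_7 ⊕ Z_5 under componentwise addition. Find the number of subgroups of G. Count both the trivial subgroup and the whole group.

|G| = 35, so by Lagrange every subgroup order divides 35. Divisors: 1, 5, 7, 35.
Subgroups by order — order 1: 1; order 5: 1; order 7: 1; order 35: 1.
Total: 1 + 1 + 1 + 1 = 4.

4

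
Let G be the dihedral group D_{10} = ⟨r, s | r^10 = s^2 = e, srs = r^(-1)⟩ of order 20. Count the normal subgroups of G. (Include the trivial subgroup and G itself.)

7

G has 22 subgroups. Checking conjugation-invariance by order — order 1: 1/1 normal; order 2: 1/11 normal; order 4: 0/5 normal; order 5: 1/1 normal; order 10: 3/3 normal; order 20: 1/1 normal.
Total normal subgroups: 7.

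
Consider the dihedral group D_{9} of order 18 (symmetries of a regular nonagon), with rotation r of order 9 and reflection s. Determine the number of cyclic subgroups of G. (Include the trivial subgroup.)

12

Group the elements of G by the cyclic subgroup they generate; each cyclic subgroup of order d accounts for φ(d) elements.
Cyclic subgroups by order — order 1: 1; order 2: 9; order 3: 1; order 9: 1.
Total: 12.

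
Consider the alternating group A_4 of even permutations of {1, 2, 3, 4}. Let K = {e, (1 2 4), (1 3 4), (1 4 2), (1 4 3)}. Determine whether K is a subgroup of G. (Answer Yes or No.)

|K| = 5 does not divide |G| = 12, so by Lagrange K is not a subgroup.

No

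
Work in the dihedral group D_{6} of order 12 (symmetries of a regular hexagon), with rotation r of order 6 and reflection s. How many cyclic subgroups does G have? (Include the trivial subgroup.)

Group the elements of G by the cyclic subgroup they generate; each cyclic subgroup of order d accounts for φ(d) elements.
Cyclic subgroups by order — order 1: 1; order 2: 7; order 3: 1; order 6: 1.
Total: 10.

10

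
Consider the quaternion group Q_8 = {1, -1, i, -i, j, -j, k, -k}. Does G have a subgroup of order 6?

6 does not divide |G| = 8, so by Lagrange no subgroup of order 6 exists.

No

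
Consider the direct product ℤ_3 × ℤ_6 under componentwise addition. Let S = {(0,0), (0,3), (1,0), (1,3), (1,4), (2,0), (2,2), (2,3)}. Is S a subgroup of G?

|S| = 8 does not divide |G| = 18, so by Lagrange S is not a subgroup.

No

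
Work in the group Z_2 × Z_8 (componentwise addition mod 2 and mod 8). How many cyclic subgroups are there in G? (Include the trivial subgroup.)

8

Each element a generates a cyclic subgroup ⟨a⟩; distinct elements may generate the same one (a cyclic group of order d has φ(d) generators).
Cyclic subgroups by order — order 1: 1; order 2: 3; order 4: 2; order 8: 2.
Total: 8.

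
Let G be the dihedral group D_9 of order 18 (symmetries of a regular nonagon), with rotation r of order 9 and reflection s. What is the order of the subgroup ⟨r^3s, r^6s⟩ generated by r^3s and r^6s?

|⟨r^3s⟩| = 2 and |⟨r^6s⟩| = 2, so |H| is a multiple of lcm(2, 2) = 2 and divides |G| = 18.
Closing under the operation: H = {e, r^3, r^6, s, r^3s, r^6s}, so |H| = 6.

6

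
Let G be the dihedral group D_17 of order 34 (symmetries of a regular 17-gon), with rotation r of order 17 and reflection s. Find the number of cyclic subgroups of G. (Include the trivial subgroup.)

Group the elements of G by the cyclic subgroup they generate; each cyclic subgroup of order d accounts for φ(d) elements.
Cyclic subgroups by order — order 1: 1; order 2: 17; order 17: 1.
Total: 19.

19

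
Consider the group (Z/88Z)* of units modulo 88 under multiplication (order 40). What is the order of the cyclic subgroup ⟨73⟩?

10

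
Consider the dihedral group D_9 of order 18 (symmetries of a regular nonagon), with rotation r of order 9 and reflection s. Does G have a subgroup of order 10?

10 does not divide |G| = 18, so by Lagrange no subgroup of order 10 exists.

No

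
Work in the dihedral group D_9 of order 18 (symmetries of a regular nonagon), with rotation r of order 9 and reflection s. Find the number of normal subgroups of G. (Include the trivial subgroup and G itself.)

4

G has 16 subgroups. Checking conjugation-invariance by order — order 1: 1/1 normal; order 2: 0/9 normal; order 3: 1/1 normal; order 6: 0/3 normal; order 9: 1/1 normal; order 18: 1/1 normal.
Total normal subgroups: 4.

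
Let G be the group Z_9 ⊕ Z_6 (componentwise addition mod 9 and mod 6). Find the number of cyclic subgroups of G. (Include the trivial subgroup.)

16

Each element a generates a cyclic subgroup ⟨a⟩; distinct elements may generate the same one (a cyclic group of order d has φ(d) generators).
Cyclic subgroups by order — order 1: 1; order 2: 1; order 3: 4; order 6: 4; order 9: 3; order 18: 3.
Total: 16.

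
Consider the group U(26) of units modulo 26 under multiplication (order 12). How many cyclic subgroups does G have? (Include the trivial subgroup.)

6

Group the elements of G by the cyclic subgroup they generate; each cyclic subgroup of order d accounts for φ(d) elements.
Cyclic subgroups by order — order 1: 1; order 2: 1; order 3: 1; order 4: 1; order 6: 1; order 12: 1.
Total: 6.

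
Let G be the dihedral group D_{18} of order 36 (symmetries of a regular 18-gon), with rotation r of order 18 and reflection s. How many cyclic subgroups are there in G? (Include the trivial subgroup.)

24

A cyclic subgroup of order d is generated by each of its φ(d) elements of order d, so the cyclic subgroups of order d number (#elements of order d)/φ(d).
Cyclic subgroups by order — order 1: 1; order 2: 19; order 3: 1; order 6: 1; order 9: 1; order 18: 1.
Total: 24.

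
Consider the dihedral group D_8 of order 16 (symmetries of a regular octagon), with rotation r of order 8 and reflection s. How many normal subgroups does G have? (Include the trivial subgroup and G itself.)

7

G has 19 subgroups. Checking conjugation-invariance by order — order 1: 1/1 normal; order 2: 1/9 normal; order 4: 1/5 normal; order 8: 3/3 normal; order 16: 1/1 normal.
Total normal subgroups: 7.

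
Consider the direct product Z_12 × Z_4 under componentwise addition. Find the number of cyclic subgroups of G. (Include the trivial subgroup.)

20

Each element a generates a cyclic subgroup ⟨a⟩; distinct elements may generate the same one (a cyclic group of order d has φ(d) generators).
Cyclic subgroups by order — order 1: 1; order 2: 3; order 3: 1; order 4: 6; order 6: 3; order 12: 6.
Total: 20.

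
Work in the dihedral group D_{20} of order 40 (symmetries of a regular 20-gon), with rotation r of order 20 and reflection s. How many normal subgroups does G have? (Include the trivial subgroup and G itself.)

9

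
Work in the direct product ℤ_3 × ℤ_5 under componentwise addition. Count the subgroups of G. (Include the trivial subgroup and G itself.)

|G| = 15, so by Lagrange every subgroup order divides 15. Divisors: 1, 3, 5, 15.
Subgroups by order — order 1: 1; order 3: 1; order 5: 1; order 15: 1.
Total: 1 + 1 + 1 + 1 = 4.

4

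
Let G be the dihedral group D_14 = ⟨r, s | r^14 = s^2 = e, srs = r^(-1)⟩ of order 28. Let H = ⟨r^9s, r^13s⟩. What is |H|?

|⟨r^9s⟩| = 2 and |⟨r^13s⟩| = 2, so |H| is a multiple of lcm(2, 2) = 2 and divides |G| = 28.
Closing under the operation: H = {e, r^2, r^4, r^6, r^8, r^10, r^12, rs, r^3s, r^5s, r^7s, r^9s, r^11s, r^13s}, so |H| = 14.

14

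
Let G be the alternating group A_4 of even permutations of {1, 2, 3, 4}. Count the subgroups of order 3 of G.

|G| = 12 and 3 | 12, so subgroups of order 3 are possible by Lagrange.
The subgroups of order 3 are: {e, (1 2 3), (1 3 2)}; {e, (1 2 4), (1 4 2)}; {e, (1 3 4), (1 4 3)}; {e, (2 3 4), (2 4 3)}.
So G has 4 subgroups of order 3.

4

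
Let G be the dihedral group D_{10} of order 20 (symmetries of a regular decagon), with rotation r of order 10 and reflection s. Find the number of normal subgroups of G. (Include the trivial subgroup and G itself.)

7

G has 22 subgroups. Checking conjugation-invariance by order — order 1: 1/1 normal; order 2: 1/11 normal; order 4: 0/5 normal; order 5: 1/1 normal; order 10: 3/3 normal; order 20: 1/1 normal.
Total normal subgroups: 7.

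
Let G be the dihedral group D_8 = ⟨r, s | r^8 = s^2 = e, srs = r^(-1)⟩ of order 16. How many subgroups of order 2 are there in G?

|G| = 16 and 2 | 16, so subgroups of order 2 are possible by Lagrange.
The subgroups of order 2 are: {e, r^2s}; {e, r^3s}; {e, r^4}; {e, r^4s}; … (9 in all).
So G has 9 subgroups of order 2.

9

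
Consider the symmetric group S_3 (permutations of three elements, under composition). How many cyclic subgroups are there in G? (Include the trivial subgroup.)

5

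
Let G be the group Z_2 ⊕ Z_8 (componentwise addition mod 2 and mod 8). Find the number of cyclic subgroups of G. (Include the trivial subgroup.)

8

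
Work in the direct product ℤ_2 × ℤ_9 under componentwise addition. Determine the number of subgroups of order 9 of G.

1

|G| = 18 and 9 | 18, so subgroups of order 9 are possible by Lagrange.
The subgroups of order 9 are: {(0,0), (0,1), (0,2), (0,3), (0,4), (0,5), (0,6), (0,7), (0,8)}.
So G has 1 subgroup of order 9.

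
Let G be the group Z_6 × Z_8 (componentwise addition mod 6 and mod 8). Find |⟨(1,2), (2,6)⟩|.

24

|⟨(1,2)⟩| = 12 and |⟨(2,6)⟩| = 12, so |H| is a multiple of lcm(12, 12) = 12 and divides |G| = 48.
Closing under the operation: H = {(0,0), (0,2), (0,4), (0,6), (1,0), (1,2), (1,4), (1,6), (2,0), (2,2), (2,4), (2,6), (3,0), (3,2), (3,4), (3,6), (4,0), (4,2), (4,4), (4,6), (5,0), (5,2), (5,4), (5,6)}, so |H| = 24.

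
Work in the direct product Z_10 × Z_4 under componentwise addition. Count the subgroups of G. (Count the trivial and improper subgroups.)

|G| = 40, so by Lagrange every subgroup order divides 40. Divisors: 1, 2, 4, 5, 8, 10, 20, 40.
Subgroups by order — order 1: 1; order 2: 3; order 4: 3; order 5: 1; order 8: 1; order 10: 3; order 20: 3; order 40: 1.
Total: 1 + 3 + 3 + 1 + 1 + 3 + 3 + 1 = 16.

16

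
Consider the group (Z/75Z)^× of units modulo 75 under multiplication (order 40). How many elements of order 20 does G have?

16

Enumerating element orders in G gives 16 elements of order 20.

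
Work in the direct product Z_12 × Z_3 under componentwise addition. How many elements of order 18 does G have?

0

An element (a,b) has order lcm(ord(a), ord(b)); count pairs with lcm equal to 18.
Enumerating gives 0 such elements.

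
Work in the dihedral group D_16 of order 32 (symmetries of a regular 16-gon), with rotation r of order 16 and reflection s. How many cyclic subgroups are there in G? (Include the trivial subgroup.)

Each element a generates a cyclic subgroup ⟨a⟩; distinct elements may generate the same one (a cyclic group of order d has φ(d) generators).
Cyclic subgroups by order — order 1: 1; order 2: 17; order 4: 1; order 8: 1; order 16: 1.
Total: 21.

21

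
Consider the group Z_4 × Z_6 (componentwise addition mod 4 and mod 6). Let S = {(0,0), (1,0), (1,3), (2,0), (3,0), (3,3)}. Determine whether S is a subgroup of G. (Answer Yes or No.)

No

Closure fails: (3,0) + (3,3) = (2,3) ∉ S. So S is not a subgroup.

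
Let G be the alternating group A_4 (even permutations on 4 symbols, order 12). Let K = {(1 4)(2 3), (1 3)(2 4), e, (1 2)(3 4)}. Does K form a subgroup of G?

Yes

|K| = 4 divides |G| = 12, consistent with Lagrange.
K contains the identity, every element's inverse is in K, and K is closed under ∘: it is a subgroup.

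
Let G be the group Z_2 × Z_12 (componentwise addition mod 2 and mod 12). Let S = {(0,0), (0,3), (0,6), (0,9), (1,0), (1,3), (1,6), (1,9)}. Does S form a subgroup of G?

Yes

|S| = 8 divides |G| = 24, consistent with Lagrange.
S contains the identity, every element's inverse is in S, and S is closed under +: it is a subgroup.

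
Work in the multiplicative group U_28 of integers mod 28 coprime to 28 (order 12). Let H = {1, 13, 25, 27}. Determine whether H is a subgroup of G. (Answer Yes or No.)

25 ∈ H but its inverse 9 ∉ H, so H is not a subgroup.

No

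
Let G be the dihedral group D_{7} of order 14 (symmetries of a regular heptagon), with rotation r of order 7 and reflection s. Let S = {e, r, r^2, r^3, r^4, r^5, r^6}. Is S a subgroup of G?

Yes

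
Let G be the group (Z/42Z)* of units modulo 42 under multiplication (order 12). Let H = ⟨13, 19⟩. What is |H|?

|⟨13⟩| = 2 and |⟨19⟩| = 6, so |H| is a multiple of lcm(2, 6) = 6 and divides |G| = 12.
Closing under the operation: H = {1, 13, 19, 25, 31, 37}, so |H| = 6.

6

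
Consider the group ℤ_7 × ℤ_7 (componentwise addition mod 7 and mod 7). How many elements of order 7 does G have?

An element (a,b) has order lcm(ord(a), ord(b)); count pairs with lcm equal to 7.
Enumerating gives 48 such elements.

48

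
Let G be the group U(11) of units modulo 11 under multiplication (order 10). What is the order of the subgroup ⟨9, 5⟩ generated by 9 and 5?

5

|⟨9⟩| = 5 and |⟨5⟩| = 5, so |H| is a multiple of lcm(5, 5) = 5 and divides |G| = 10.
Closing under the operation: H = {1, 3, 4, 5, 9}, so |H| = 5.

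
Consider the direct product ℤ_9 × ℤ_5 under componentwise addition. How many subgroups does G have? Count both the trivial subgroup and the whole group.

6

|G| = 45, so by Lagrange every subgroup order divides 45. Divisors: 1, 3, 5, 9, 15, 45.
Subgroups by order — order 1: 1; order 3: 1; order 5: 1; order 9: 1; order 15: 1; order 45: 1.
Total: 1 + 1 + 1 + 1 + 1 + 1 = 6.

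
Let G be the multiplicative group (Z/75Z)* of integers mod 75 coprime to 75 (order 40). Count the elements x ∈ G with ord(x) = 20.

Enumerating element orders in G gives 16 elements of order 20.

16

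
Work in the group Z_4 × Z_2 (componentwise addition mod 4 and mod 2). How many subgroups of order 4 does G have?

3

|G| = 8 and 4 | 8, so subgroups of order 4 are possible by Lagrange.
The subgroups of order 4 are: {(0,0), (0,1), (2,0), (2,1)}; {(0,0), (1,0), (2,0), (3,0)}; {(0,0), (1,1), (2,0), (3,1)}.
So G has 3 subgroups of order 4.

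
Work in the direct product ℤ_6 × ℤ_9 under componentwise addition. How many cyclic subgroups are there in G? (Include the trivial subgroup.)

Each element a generates a cyclic subgroup ⟨a⟩; distinct elements may generate the same one (a cyclic group of order d has φ(d) generators).
Cyclic subgroups by order — order 1: 1; order 2: 1; order 3: 4; order 6: 4; order 9: 3; order 18: 3.
Total: 16.

16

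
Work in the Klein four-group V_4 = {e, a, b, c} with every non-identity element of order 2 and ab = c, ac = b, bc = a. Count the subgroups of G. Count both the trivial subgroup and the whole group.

5

|G| = 4, so by Lagrange every subgroup order divides 4. Divisors: 1, 2, 4.
Subgroups by order — order 1: 1; order 2: 3; order 4: 1.
Total: 1 + 3 + 1 = 5.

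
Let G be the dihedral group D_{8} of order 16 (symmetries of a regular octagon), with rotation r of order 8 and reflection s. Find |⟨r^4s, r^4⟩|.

4

|⟨r^4s⟩| = 2 and |⟨r^4⟩| = 2, so |H| is a multiple of lcm(2, 2) = 2 and divides |G| = 16.
Closing under the operation: H = {e, r^4, s, r^4s}, so |H| = 4.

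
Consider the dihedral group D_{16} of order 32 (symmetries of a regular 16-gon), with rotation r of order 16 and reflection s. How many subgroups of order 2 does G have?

17

|G| = 32 and 2 | 32, so subgroups of order 2 are possible by Lagrange.
The subgroups of order 2 are: {e, r^10s}; {e, r^11s}; {e, r^12s}; {e, r^13s}; … (17 in all).
So G has 17 subgroups of order 2.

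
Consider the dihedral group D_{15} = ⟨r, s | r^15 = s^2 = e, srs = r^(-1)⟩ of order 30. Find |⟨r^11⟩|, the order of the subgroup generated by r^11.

Computing powers of r^11: the smallest k with (r^11)^k = e is k = 15.

15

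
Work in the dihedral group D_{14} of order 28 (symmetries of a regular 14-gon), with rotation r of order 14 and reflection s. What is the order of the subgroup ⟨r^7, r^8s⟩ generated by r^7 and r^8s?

4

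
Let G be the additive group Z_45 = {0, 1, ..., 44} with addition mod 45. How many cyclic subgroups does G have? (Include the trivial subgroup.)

6

Each element a generates a cyclic subgroup ⟨a⟩; distinct elements may generate the same one (a cyclic group of order d has φ(d) generators).
Cyclic subgroups by order — order 1: 1; order 3: 1; order 5: 1; order 9: 1; order 15: 1; order 45: 1.
Total: 6.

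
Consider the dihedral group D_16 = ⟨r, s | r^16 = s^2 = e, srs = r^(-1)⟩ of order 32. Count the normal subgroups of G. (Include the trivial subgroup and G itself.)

8

G has 36 subgroups. Checking conjugation-invariance by order — order 1: 1/1 normal; order 2: 1/17 normal; order 4: 1/9 normal; order 8: 1/5 normal; order 16: 3/3 normal; order 32: 1/1 normal.
Total normal subgroups: 8.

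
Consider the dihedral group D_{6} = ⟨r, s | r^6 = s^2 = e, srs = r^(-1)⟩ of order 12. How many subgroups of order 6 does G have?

3

|G| = 12 and 6 | 12, so subgroups of order 6 are possible by Lagrange.
The subgroups of order 6 are: {e, r, r^2, r^3, r^4, r^5}; {e, r^2, r^4, s, r^2s, r^4s}; {e, r^2, r^4, rs, r^3s, r^5s}.
So G has 3 subgroups of order 6.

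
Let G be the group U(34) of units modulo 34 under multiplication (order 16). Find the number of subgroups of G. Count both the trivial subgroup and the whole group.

|G| = 16, so by Lagrange every subgroup order divides 16. Divisors: 1, 2, 4, 8, 16.
Subgroups by order — order 1: 1; order 2: 1; order 4: 1; order 8: 1; order 16: 1.
Total: 1 + 1 + 1 + 1 + 1 = 5.

5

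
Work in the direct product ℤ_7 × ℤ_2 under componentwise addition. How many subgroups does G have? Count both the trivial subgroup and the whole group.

4

|G| = 14, so by Lagrange every subgroup order divides 14. Divisors: 1, 2, 7, 14.
Subgroups by order — order 1: 1; order 2: 1; order 7: 1; order 14: 1.
Total: 1 + 1 + 1 + 1 = 4.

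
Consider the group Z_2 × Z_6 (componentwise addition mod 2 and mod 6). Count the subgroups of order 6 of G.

3

|G| = 12 and 6 | 12, so subgroups of order 6 are possible by Lagrange.
The subgroups of order 6 are: {(0,0), (0,1), (0,2), (0,3), (0,4), (0,5)}; {(0,0), (0,2), (0,4), (1,0), (1,2), (1,4)}; {(0,0), (0,2), (0,4), (1,1), (1,3), (1,5)}.
So G has 3 subgroups of order 6.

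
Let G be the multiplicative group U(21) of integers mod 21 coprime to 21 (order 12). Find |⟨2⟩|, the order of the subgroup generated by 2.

6

Compute successive powers of 2 mod 21: 2, 4, 8, 16, 11, 1; 2^6 ≡ 1 (mod 21).
So |⟨2⟩| = 6.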